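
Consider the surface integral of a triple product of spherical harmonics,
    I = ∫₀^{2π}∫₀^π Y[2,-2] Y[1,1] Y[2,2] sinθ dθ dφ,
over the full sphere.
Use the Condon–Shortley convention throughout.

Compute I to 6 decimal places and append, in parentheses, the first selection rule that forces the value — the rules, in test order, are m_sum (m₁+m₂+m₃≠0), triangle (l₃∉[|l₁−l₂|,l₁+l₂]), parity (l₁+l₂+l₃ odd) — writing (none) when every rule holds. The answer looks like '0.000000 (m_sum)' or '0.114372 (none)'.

0.000000 (m_sum)

Σmᵢ = 1 ≠ 0, so the φ-integral vanishes; I = 0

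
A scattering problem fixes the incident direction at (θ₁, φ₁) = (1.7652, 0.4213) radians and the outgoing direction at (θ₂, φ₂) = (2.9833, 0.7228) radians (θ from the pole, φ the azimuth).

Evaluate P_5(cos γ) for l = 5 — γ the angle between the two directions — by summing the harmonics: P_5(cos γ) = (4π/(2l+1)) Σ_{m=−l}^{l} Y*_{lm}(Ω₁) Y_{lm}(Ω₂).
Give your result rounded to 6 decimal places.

0.330336

Summing Y*_{l m}(θ₁,φ₁)·Y_{l m}(θ₂,φ₂) over m ∈ [−5, 5]; prefactor 4π/(2·5+1) = 1.142397:
  term(m=-5) = (0.000001, -0.000019)   from Y*(Ω₁)=(-0.215426, 0.362911), Y(Ω₂)=(-0.000040, 0.000021)
  term(m=-4) = (0.000084, -0.000220)   from Y*(Ω₁)=(0.029996, -0.261050), Y(Ω₂)=(0.000867, 0.000222)
  term(m=-3) = (-0.001413, 0.001798)   from Y*(Ω₁)=(-0.065559, -0.206871), Y(Ω₂)=(-0.005929, -0.008711)
  term(m=-2) = (-0.018459, 0.012710)   from Y*(Ω₁)=(0.186276, 0.208906), Y(Ω₂)=(-0.009998, 0.079444)
  term(m=-1) = (0.056179, -0.017470)   from Y*(Ω₁)=(0.145329, 0.065127), Y(Ω₂)=(0.277051, -0.244369)
  term(m=+0) = (0.216377, 0.000000)   from Y*(Ω₁)=(-0.281852, -0.000000), Y(Ω₂)=(-0.767697, 0.000000)
  term(m=+1) = (0.056179, 0.017470)   from Y*(Ω₁)=(-0.145329, 0.065127), Y(Ω₂)=(-0.277051, -0.244369)
  term(m=+2) = (-0.018459, -0.012710)   from Y*(Ω₁)=(0.186276, -0.208906), Y(Ω₂)=(-0.009998, -0.079444)
  term(m=+3) = (-0.001413, -0.001798)   from Y*(Ω₁)=(0.065559, -0.206871), Y(Ω₂)=(0.005929, -0.008711)
  term(m=+4) = (0.000084, 0.000220)   from Y*(Ω₁)=(0.029996, 0.261050), Y(Ω₂)=(0.000867, -0.000222)
  term(m=+5) = (0.000001, 0.000019)   from Y*(Ω₁)=(0.215426, 0.362911), Y(Ω₂)=(0.000040, 0.000021)
Accumulated sum (0.289161, -0.000000); after 4π/(2l+1) scaling, (0.330336, -0.000000) ⇒ P_5 = 0.330336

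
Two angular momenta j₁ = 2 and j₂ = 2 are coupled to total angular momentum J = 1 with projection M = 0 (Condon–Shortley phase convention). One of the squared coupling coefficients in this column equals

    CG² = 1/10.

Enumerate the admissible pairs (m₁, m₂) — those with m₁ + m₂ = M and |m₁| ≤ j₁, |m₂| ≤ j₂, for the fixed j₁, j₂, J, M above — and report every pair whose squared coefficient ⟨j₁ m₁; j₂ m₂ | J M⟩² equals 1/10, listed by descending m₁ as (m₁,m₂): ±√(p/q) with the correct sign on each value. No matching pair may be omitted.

(1,-1): −√(1/10); (-1,1): +√(1/10)

Admissible pairs with m₁+m₂ = M = 0: (-2,2), (-1,1), (0,0), (1,-1), (2,-2)
  (m₁,m₂)=(2,-2): CG² = 2/5, CG = +√(2/5)
  (m₁,m₂)=(1,-1): CG² = 1/10, CG = −√(1/10)   ← matches the target
  (m₁,m₂)=(0,0): CG² = 0/1, CG = 0
  (m₁,m₂)=(-1,1): CG² = 1/10, CG = +√(1/10)   ← matches the target
  (m₁,m₂)=(-2,2): CG² = 2/5, CG = −√(2/5)
Pairs with CG² = 1/10: (1,-1): −√(1/10); (-1,1): +√(1/10)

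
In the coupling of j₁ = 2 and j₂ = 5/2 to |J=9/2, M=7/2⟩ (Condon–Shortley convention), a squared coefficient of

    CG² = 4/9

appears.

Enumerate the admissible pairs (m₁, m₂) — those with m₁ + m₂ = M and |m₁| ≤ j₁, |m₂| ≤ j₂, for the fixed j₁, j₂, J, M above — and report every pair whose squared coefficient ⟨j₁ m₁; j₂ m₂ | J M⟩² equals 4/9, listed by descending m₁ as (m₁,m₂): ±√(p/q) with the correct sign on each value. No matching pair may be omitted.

(1,5/2): +√(4/9)

Admissible pairs with m₁+m₂ = M = 7/2: (1,5/2), (2,3/2)
  (m₁,m₂)=(2,3/2): CG² = 5/9, CG = +√(5/9)
  (m₁,m₂)=(1,5/2): CG² = 4/9, CG = +√(4/9)   ← matches the target
Pairs with CG² = 4/9: (1,5/2): +√(4/9)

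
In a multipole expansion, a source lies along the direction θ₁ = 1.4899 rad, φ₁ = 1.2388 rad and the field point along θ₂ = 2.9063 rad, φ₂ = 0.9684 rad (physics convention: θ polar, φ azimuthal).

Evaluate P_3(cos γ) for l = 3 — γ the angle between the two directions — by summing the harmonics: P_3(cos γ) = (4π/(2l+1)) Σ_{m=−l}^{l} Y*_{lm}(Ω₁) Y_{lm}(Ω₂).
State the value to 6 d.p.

-0.210335

Summing Y*_{l m}(θ₁,φ₁)·Y_{l m}(θ₂,φ₂) over m ∈ [−3, 3]; prefactor 4π/(2·3+1) = 1.795196:
  m=-3: Y*=-0.34675 - 0.22462j  Y=-0.00514 - 0.00124j  product 0.00150 + 0.00158j
  m=-2: Y*=-0.06461 + 0.05056j  Y=0.01933 + 0.05044j  product -0.00380 - 0.00228j
  m=-1: Y*=-0.10156 - 0.29459j  Y=0.15916 - 0.23145j  product -0.08435 - 0.02338j
  m=+0: Y*=-0.08948 + 0.00000j  Y=-0.62717 + 0.00000j  product 0.05612 + 0.00000j
  m=+1: Y*=0.10156 - 0.29459j  Y=-0.15916 - 0.23145j  product -0.08435 + 0.02338j
  m=+2: Y*=-0.06461 - 0.05056j  Y=0.01933 - 0.05044j  product -0.00380 + 0.00228j
  m=+3: Y*=0.34675 - 0.22462j  Y=0.00514 - 0.00124j  product 0.00150 - 0.00158j
Σ over m = -0.11717 + 0.00000j; ×(4π/7) → -0.21034 + 0.00000j. Real part: -0.210335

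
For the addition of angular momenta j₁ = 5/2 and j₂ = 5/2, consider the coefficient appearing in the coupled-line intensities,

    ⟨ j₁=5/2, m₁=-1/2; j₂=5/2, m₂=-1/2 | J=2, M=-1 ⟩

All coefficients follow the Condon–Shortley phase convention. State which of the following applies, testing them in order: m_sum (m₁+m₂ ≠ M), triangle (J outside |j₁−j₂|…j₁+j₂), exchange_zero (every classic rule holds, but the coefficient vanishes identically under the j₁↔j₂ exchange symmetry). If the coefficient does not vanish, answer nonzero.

m-sum: m₁+m₂ = -1/2+(-1/2) = -1, M = -1  ✓
triangle: |j₁−j₂| = 0 ≤ J = 2 ≤ j₁+j₂ = 5  ✓
exchange: j₁=j₂ and m₁=m₂, and (−1)^(j₁+j₂−J) = (−1)^3 = −1 forces ⟨j₁m₁;j₂m₂|JM⟩ = −⟨j₂m₂;j₁m₁|JM⟩ = −⟨j₁m₁;j₂m₂|JM⟩ ⇒ the coefficient vanishes identically
Racah sum check: Σ_k collapses to 0 ⇒ CG = 0

exchange_zero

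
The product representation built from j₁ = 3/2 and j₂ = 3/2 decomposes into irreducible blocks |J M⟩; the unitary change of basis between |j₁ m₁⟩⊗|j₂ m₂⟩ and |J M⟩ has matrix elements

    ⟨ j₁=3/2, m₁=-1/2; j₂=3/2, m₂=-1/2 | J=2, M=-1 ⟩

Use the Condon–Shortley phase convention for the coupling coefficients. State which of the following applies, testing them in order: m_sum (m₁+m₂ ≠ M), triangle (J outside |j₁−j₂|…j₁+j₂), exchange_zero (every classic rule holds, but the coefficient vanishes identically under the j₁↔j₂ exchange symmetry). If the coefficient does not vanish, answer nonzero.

m-sum: m₁+m₂ = -1/2+(-1/2) = -1, M = -1  ✓
triangle: |j₁−j₂| = 0 ≤ J = 2 ≤ j₁+j₂ = 3  ✓
exchange: j₁=j₂ and m₁=m₂, and (−1)^(j₁+j₂−J) = (−1)^1 = −1 forces ⟨j₁m₁;j₂m₂|JM⟩ = −⟨j₂m₂;j₁m₁|JM⟩ = −⟨j₁m₁;j₂m₂|JM⟩ ⇒ the coefficient vanishes identically
Racah sum check: Σ_k collapses to 0 ⇒ CG = 0

exchange_zero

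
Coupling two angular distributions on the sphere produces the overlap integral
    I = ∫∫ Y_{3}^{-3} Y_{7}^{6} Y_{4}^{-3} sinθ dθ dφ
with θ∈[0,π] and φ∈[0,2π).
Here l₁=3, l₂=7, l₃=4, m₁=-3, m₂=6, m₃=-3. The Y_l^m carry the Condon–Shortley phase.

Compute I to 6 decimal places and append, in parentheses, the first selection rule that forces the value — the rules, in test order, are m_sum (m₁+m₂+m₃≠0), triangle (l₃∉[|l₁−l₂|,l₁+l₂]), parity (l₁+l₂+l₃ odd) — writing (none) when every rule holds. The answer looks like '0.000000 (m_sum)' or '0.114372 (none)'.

0.279120 (none)

m-sum 0 ✓  L=14 even ✓  4≤4≤10 ✓
Π(2lᵢ+1) = 7×15×9 = 945
triangle coeff Δ(3,7,4) = 1/45045
Σ_t [3,3]: t=3:−1/20736 = -1/20736
(3j)²=35/1287 [(3 7 4; 0 0 0)], sign=-1
Σ_t [6,6]: t=6:+1/3628800 = 1/3628800
(3j)²=4/105 [(3 7 4; -3 6 -3)], sign=-1
⇒ 4πI² = 140/143
I = (+1)√(140/143/(4π)) = 0.27912007
No selection rule forces the value: the integral is nonzero (none).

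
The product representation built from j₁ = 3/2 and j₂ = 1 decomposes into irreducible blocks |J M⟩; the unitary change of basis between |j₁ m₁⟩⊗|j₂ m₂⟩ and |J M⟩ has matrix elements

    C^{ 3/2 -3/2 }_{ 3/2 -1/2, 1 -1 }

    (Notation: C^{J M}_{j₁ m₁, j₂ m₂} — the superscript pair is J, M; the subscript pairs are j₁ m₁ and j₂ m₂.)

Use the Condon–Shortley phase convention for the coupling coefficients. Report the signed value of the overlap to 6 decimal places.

triangle: 1!×2!×1!/5! = 2/120
(j±m)!: 1!×2!×0!×2!×0!×3! = 24
prefactor² = (2J+1)×Δ×N² = 8/5
  k=0: +1/(0!×1!×2!×0!×0!×1!) = 1/2
Σ = 1/2  ⇒  CG² = 8/5×(1/2)² = 2/5
CG = +√(2/5) = +0.632456

+0.632456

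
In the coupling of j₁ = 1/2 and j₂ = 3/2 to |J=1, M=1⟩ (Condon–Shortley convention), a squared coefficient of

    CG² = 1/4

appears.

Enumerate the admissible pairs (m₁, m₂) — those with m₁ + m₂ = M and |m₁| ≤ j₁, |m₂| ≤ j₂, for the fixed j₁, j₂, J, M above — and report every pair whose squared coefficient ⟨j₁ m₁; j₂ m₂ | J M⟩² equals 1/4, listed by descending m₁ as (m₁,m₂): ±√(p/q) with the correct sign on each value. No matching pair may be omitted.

(1/2,1/2): +√(1/4)

Admissible pairs with m₁+m₂ = M = 1: (-1/2,3/2), (1/2,1/2)
  (m₁,m₂)=(1/2,1/2): CG² = 1/4, CG = +√(1/4)   ← matches the target
  (m₁,m₂)=(-1/2,3/2): CG² = 3/4, CG = −√(3/4)
Pairs with CG² = 1/4: (1/2,1/2): +√(1/4)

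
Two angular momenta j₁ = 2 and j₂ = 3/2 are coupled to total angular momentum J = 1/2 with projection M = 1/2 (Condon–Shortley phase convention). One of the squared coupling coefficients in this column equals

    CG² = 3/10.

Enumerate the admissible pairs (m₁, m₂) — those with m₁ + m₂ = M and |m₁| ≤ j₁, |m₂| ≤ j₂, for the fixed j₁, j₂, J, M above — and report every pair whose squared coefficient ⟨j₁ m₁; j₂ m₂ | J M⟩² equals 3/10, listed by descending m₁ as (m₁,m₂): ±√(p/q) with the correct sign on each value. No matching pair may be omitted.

Admissible pairs with m₁+m₂ = M = 1/2: (-1,3/2), (0,1/2), (1,-1/2), (2,-3/2)
  (m₁,m₂)=(2,-3/2): CG² = 2/5, CG = +√(2/5)
  (m₁,m₂)=(1,-1/2): CG² = 3/10, CG = −√(3/10)   ← matches the target
  (m₁,m₂)=(0,1/2): CG² = 1/5, CG = +√(1/5)
  (m₁,m₂)=(-1,3/2): CG² = 1/10, CG = −√(1/10)
Pairs with CG² = 3/10: (1,-1/2): −√(3/10)

(1,-1/2): −√(3/10)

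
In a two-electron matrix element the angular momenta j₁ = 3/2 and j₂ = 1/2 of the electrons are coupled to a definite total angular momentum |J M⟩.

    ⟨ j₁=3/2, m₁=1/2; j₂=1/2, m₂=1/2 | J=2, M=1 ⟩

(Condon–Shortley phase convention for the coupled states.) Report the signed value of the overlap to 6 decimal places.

j₁+j₂−J=0  J+j₁−j₂=3  J−j₁+j₂=1  j₁+j₂+J+1=5
(j₁±m₁, j₂±m₂, J±M) = (2,1,1,0,3,1)
P² = 3
sum k=0..0:
  [0] +1/2 = 1/2
S = 1/2
C² = P²·S² = 3/4 ; C = +0.866025

+√(3/4) = +0.866025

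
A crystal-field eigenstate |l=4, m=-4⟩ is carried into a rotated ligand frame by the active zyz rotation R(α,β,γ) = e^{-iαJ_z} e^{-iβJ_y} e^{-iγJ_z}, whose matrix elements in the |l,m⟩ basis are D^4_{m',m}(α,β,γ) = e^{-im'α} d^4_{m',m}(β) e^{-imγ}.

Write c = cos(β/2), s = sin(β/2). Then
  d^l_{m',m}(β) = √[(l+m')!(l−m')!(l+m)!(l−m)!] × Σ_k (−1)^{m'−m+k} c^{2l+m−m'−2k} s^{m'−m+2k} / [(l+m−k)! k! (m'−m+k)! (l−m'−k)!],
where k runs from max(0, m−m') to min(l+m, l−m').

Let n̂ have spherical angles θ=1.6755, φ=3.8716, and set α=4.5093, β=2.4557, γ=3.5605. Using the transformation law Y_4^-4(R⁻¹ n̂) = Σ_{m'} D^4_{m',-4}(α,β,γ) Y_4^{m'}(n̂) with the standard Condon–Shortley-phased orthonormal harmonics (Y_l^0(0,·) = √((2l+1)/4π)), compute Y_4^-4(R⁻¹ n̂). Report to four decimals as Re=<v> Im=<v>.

Need the full column D^4_{m',-4} for m'=−4..4 at α=4.5093, β=2.4557, γ=3.5605.
cos(β/2)=0.336263, sin(β/2)=0.941768
d^4_{-4,-4}: single k=0 term ⇒ +0.000163;  D = +0.000106+0.000124i
d^4_{-3,-4}: single k=0 term ⇒ -0.001295;  D = +0.001134-0.000626i
d^4_{-2,-4}: single k=0 term ⇒ +0.006785;  D = -0.002014-0.006479i
d^4_{-1,-4}: single k=0 term ⇒ -0.026873;  D = -0.026744+0.002636i
d^4_{0,-4}: single k=0 term ⇒ +0.084148;  D = -0.008805+0.083686i
d^4_{1,-4}: single k=0 term ⇒ -0.210791;  D = +0.200877+0.063886i
d^4_{2,-4}: single k=0 term ⇒ +0.417447;  D = +0.204156-0.364119i
d^4_{3,-4}: single k=0 term ⇒ -0.624931;  D = -0.472250-0.409291i
d^4_{4,-4}: single k=0 term ⇒ +0.618802;  D = -0.491264+0.376265i
Y_4^{m'}(θ=1.6755,φ=3.8716) and Σ D·Y over m':
  (+0.0001+0.0001i)·(-0.4223-0.0951i)  (+0.0011-0.0006i)·(-0.0747-0.1048i)  (-0.0020-0.0065i)·(-0.0338+0.3037i)  (-0.0267+0.0026i)·(-0.1071+0.0959i)  (-0.0088+0.0837i)·(+0.2831+0.0000i)  (+0.2009+0.0639i)·(+0.1071+0.0959i)  (+0.2042-0.3641i)·(-0.0338-0.3037i)  (-0.4722-0.4093i)·(+0.0747-0.1048i)  (-0.4913+0.3763i)·(-0.4223+0.0951i)
Y_4^-4(R⁻¹ n̂) = -0.006590-0.190008i

Re=-0.0066 Im=-0.1900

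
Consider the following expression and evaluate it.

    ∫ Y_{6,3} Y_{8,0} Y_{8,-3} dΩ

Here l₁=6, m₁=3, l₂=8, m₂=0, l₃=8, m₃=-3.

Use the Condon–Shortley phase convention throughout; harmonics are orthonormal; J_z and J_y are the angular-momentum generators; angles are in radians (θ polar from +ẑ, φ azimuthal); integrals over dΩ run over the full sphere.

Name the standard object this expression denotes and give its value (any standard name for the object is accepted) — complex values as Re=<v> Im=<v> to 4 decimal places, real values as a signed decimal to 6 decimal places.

Gaunt coefficient, +0.100771

This is a Gaunt coefficient — the integral of a triple product of spherical harmonics over the sphere.
Checks pass: Σm=0; 22 even; l₃=8∈[2,14].
(2·6+1)(2·8+1)(2·8+1) = 3757
Δ: 6! 6! 10! / 23! → 1/13742520792
sum: t=0:+1/41803776000 t=1:−1/435456000 t=2:+1/39813120 t=3:−1/18662400 t=4:+1/39813120 t=5:−1/435456000 t=6:+1/41803776000 = -11/1393459200
3j²(6 8 8; 0 0 0) = Δ·Π!·Σ² = 600/96577  (sign -1)
sum: t=0:+1/2090188800 t=1:−1/174182400 t=2:+1/99532800 t=3:−1/373248000 = 11/5225472000
3j²(6 8 8; 3 0 -3) = Δ·Π!·Σ² = 528/96577  (sign -1)
combine: 4πI² = 3757·600/96577·528/96577 = 316800/2482597
take √, sign +1: I = 0.10077076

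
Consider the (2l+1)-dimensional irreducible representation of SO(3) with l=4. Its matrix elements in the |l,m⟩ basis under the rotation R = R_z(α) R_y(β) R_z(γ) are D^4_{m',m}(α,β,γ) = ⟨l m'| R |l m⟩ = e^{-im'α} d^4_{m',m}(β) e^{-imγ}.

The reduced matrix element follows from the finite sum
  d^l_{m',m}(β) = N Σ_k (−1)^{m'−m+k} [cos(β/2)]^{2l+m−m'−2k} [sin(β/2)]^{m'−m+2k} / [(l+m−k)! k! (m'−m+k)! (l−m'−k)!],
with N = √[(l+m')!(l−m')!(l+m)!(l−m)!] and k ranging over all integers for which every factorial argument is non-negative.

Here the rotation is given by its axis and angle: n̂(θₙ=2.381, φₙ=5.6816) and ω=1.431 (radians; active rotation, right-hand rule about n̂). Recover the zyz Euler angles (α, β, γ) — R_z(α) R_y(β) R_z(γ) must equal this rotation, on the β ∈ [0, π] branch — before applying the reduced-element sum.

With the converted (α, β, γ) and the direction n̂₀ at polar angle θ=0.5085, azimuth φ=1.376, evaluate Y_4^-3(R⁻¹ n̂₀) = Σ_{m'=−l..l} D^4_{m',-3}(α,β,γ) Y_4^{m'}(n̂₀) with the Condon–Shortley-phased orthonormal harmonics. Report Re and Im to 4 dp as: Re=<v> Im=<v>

Re=0.2970 Im=0.1222

Axis–angle → zyz. n̂ = (sinθₙcosφₙ, sinθₙsinφₙ, cosθₙ) = (+0.568328, -0.390138, -0.724428), ω = 1.4310.
R = I cosω + sinω [n̂]ₓ + (1−cosω) n̂n̂ᵀ gives
  R = [+0.417331, +0.526530, -0.740676; -0.908191, +0.270340, -0.319538; +0.031988, +0.806029, +0.591011]
β = atan2(√(R₁₃²+R₂₃²), R₃₃) = 0.938485; α = atan2(R₂₃, R₁₃) mod 2π = 3.548884; γ = atan2(R₃₂, −R₃₁) mod 2π = 1.610462
Need the full column D^4_{m',-3} for m'=−4..4 at α=3.5489, β=0.9385, γ=1.6105.
cos(β/2)=0.891911, sin(β/2)=0.452211
d^4_{-4,-3}: single k=1 term ⇒ +0.574298;  D = +0.565288+0.101327i
d^4_{-3,-3}: k∈[0..1] ⇒ +0.400473 -0.720625 = -0.320152;  D = +0.311727-0.072965i
d^4_{-2,-3}: k∈[0..1] ⇒ -0.759724 +0.585889 = -0.173835;  D = -0.139721+0.103425i
d^4_{-1,-3}: k∈[0..1] ⇒ +0.817112 -0.350081 = +0.467031;  D = -0.234602+0.403831i
d^4_{0,-3}: k∈[0..1] ⇒ -0.617582 +0.158757 = -0.458825;  D = -0.054470+0.455580i
d^4_{1,-3}: k∈[0..1] ⇒ +0.350081 -0.053996 = +0.296085;  D = +0.084182+0.283866i
d^4_{2,-3}: k∈[0..1] ⇒ -0.150610 +0.012905 = -0.137705;  D = +0.088246+0.105713i
d^4_{3,-3}: k∈[0..1] ⇒ +0.047620 -0.001749 = +0.045871;  D = +0.040940+0.020689i
d^4_{4,-3}: single k=0 term ⇒ -0.009756;  D = +0.009738+0.000591i
Y_4^{m'}(θ=0.5085,φ=1.376) and Σ D·Y over m':
  (+0.5653+0.1013i)·(+0.0177+0.0175i)  (+0.3117-0.0730i)·(-0.0696+0.1052i)  (-0.1397+0.1034i)·(-0.3184-0.1307i)  (-0.2346+0.4038i)·(+0.0912-0.4620i)  (-0.0545+0.4556i)·(+0.0513+0.0000i)  (+0.0842+0.2839i)·(-0.0912-0.4620i)  (+0.0882+0.1057i)·(-0.3184+0.1307i)  (+0.0409+0.0207i)·(+0.0696+0.1052i)  (+0.0097+0.0006i)·(+0.0177-0.0175i)
Y_4^-3(R⁻¹ n̂) = +0.297031+0.122159i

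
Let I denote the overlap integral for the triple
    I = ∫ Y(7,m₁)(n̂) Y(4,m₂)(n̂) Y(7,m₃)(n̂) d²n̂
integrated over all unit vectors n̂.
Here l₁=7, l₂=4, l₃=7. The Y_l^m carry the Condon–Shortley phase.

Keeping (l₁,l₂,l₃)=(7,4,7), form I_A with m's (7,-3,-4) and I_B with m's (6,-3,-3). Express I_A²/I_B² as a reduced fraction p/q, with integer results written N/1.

77/162

l's match ⇒ only the (l;m) 3-j factors differ between A and B.
A: triangle coeff Δ(7,4,7) = 1/58198140; Σ_t [0,0]: t=0:+1/522547200 = 1/522547200; (3j)²=77/11628 [(7 4 7; 7 -3 -4)], sign=-1
B: triangle coeff Δ(7,4,7) = 1/58198140; Σ_t [0,1]: t=0:+1/52254720 t=1:−1/522547200 = 1/58060800; (3j)²=9/646 [(7 4 7; 6 -3 -3)], sign=+1
I_A²/I_B² = (77/11628)/(9/646) = 77/162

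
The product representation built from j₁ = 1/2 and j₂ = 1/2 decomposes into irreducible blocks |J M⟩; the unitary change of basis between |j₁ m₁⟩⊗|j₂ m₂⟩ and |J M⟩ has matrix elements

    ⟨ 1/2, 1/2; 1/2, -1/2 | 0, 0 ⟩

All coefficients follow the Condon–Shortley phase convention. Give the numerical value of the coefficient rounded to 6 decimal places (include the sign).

j₁+j₂−J=1  J+j₁−j₂=0  J−j₁+j₂=0  j₁+j₂+J+1=2
(j₁±m₁, j₂±m₂, J±M) = (1,0,0,1,0,0)
P² = 1/2
sum k=0..0:
  [0] +1/1 = 1
S = 1
C² = P²·S² = 1/2 ; C = +0.707107

+√(1/2) = +0.707107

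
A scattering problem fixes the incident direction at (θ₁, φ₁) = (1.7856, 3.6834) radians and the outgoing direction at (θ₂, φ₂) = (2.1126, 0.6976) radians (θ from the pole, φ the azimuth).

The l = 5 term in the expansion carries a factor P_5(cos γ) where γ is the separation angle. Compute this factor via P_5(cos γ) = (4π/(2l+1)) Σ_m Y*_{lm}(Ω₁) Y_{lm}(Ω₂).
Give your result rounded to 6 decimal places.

0.388662

Addition theorem: P_5(cos γ) = (4π/11) Σ_m Y*_{lm}(Ω₁) Y_{lm}(Ω₂), m = −5…5:
  m=-5: (0.375139, -0.173208) × (-0.201554, 0.072754) = (-0.063009, 0.062204)  (running Σ = (-0.063009, 0.062204))
  m=-4: (0.160122, -0.235850) × (0.382957, 0.140308) = (0.094411, -0.067854)  (running Σ = (0.031402, -0.005650))
  m=-3: (-0.010412, 0.190420) × (-0.151162, -0.262787) = (0.051614, -0.026048)  (running Σ = (0.083016, -0.031698))
  m=-2: (0.139427, 0.263182) × (0.022664, -0.127737) = (0.036778, -0.011845)  (running Σ = (0.119794, -0.043544))
  m=-1: (-0.109187, -0.065719) × (-0.260341, 0.218216) = (0.042767, -0.006717)  (running Σ = (0.162560, -0.050261))
  m=0: (-0.297887, -0.000000) × (-0.050675, 0.000000) = (0.015095, 0.000000)  (running Σ = (0.177656, -0.050261))
  m=1: (0.109187, -0.065719) × (0.260341, 0.218216) = (0.042767, 0.006717)  (running Σ = (0.220423, -0.043544))
  m=2: (0.139427, -0.263182) × (0.022664, 0.127737) = (0.036778, 0.011845)  (running Σ = (0.257200, -0.031698))
  m=3: (0.010412, 0.190420) × (0.151162, -0.262787) = (0.051614, 0.026048)  (running Σ = (0.308814, -0.005650))
  m=4: (0.160122, 0.235850) × (0.382957, -0.140308) = (0.094411, 0.067854)  (running Σ = (0.403226, 0.062204))
  m=5: (-0.375139, -0.173208) × (0.201554, 0.072754) = (-0.063009, -0.062204)  (running Σ = (0.340216, 0.000000))
Σ over m = (0.340216, 0.000000); ×(4π/11) → (0.388662, 0.000000). Real part: 0.388662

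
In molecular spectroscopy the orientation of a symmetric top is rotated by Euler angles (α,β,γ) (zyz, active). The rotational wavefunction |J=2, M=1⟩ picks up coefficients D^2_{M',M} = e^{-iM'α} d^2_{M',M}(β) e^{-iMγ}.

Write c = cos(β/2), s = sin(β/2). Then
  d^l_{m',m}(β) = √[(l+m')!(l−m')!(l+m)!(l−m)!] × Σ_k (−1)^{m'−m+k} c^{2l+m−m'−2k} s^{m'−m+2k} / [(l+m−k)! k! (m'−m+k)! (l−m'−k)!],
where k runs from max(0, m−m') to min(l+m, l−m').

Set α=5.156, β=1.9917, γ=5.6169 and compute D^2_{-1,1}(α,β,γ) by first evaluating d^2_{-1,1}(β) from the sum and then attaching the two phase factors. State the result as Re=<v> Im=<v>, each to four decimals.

First d^2_{-1,1}(β=1.9917), then the phase factors e^{-i(-1)α} and e^{-i(1)γ}:
Half-angle: c=0.543790, s=0.839221. N=√(1·6·6·1)=6.000000
k∈{2,3} keeps every argument non-negative
  k=2: (−1)^0·6.0000/(2)·0.5438^2·0.8392^2 = +0.624793
  k=3: (−1)^1·6.0000/(6)·0.5438^0·0.8392^4 = -0.496028
d^2_{-1,1}(1.9917) = +0.624793 -0.496028 = +0.128765
Phases: e^{-i·(-1)·5.1560}=+0.429204-0.903208i, e^{-i·(1)·5.6169}=+0.786123+0.618070i ⇒ D=+0.115329-0.057269i

Re=0.1153 Im=-0.0573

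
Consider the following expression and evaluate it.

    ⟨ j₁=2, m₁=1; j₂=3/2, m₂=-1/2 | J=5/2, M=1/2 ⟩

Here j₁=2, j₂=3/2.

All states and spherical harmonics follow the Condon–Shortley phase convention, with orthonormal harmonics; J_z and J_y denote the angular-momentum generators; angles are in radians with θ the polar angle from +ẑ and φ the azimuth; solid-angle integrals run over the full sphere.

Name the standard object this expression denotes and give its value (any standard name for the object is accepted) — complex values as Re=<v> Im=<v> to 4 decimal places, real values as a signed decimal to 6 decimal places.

This is a Clebsch–Gordan (vector-coupling) coefficient.
√[6·1!3!2!/7! · 3!1!1!2!3!2!] = √(72/35)
  +(−1)^0/∏(0,1,1,1,2,1)! = 1/2  (running 1/2)
  +(−1)^1/∏(1,0,0,0,3,2)! = -1/12  (running 5/12)
⟨..|..⟩ = √(72/35)·(5/12) = +0.597614

Clebsch–Gordan coefficient, +√(5/14) ≈ +0.597614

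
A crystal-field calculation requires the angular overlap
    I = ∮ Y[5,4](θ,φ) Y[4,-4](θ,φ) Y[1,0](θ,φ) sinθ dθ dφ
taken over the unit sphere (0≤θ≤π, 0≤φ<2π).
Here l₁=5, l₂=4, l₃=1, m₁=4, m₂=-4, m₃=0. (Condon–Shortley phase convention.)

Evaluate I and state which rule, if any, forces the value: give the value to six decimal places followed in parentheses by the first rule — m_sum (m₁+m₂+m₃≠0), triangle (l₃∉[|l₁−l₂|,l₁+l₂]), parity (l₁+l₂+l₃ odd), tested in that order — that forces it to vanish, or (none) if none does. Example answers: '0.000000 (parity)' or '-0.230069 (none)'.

m-sum 0 ✓  L=10 even ✓  1≤1≤9 ✓
Π(2lᵢ+1) = 11×9×3 = 297
triangle coeff Δ(5,4,1) = 1/495
Σ_t [4,4]: t=4:+1/576 = 1/576
(3j)²=5/99 [(5 4 1; 0 0 0)], sign=-1
Σ_t [0,0]: t=0:+1/40320 = 1/40320
(3j)²=1/55 [(5 4 1; 4 -4 0)], sign=-1
⇒ 4πI² = 3/11
I = (+1)√(3/11/(4π)) = 0.14731920
No selection rule forces the value: the integral is nonzero (none).

0.147319 (none)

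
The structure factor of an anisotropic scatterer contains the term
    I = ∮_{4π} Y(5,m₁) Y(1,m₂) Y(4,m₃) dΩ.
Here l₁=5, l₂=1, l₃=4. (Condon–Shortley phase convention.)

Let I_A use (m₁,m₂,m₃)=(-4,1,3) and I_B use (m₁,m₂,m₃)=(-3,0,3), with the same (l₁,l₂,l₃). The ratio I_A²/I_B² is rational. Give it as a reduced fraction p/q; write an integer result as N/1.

Same 5,1,4: normalisation and zero-m 3j drop out of the ratio.
A: Δ: 2! 8! 0! / 11! → 1/495; sum: t=2:+1/10080 = 1/10080; 3j²(5 1 4; -4 1 3) = Δ·Π!·Σ² = 4/55  (sign -1)
B: Δ: 2! 8! 0! / 11! → 1/495; sum: t=1:−1/5040 = -1/5040; 3j²(5 1 4; -3 0 3) = Δ·Π!·Σ² = 16/495  (sign +1)
I_A²/I_B² = (4/55)/(16/495) = 9/4

9/4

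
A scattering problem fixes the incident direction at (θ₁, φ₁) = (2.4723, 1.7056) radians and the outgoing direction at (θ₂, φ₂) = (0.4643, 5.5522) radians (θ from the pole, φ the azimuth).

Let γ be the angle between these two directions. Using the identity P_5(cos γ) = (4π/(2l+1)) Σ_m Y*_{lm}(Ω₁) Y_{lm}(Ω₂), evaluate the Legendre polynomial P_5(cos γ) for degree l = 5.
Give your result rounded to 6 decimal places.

Summing Y*_{l m}(θ₁,φ₁)·Y_{l m}(θ₂,φ₂) over m ∈ [−5, 5]; prefactor 4π/(2·5+1) = 1.142397:
  term(m=-5) = 0.00033 - 0.00013j   from Y*(Ω₁)=-0.02663 + 0.03334j, Y(Ω₂)=-0.00728 - 0.00410j
  term(m=-4) = 0.00854 + 0.00284j   from Y*(Ω₁)=-0.14636 - 0.08758j, Y(Ω₂)=-0.05152 + 0.01139j
  term(m=-3) = 0.03734 + 0.06170j   from Y*(Ω₁)=0.14745 - 0.34450j, Y(Ω₂)=-0.11216 + 0.15639j
  term(m=-2) = -0.02942 + 0.18138j   from Y*(Ω₁)=0.41681 + 0.11518j, Y(Ω₂)=0.04615 + 0.42242j
  term(m=-1) = -0.02338 + 0.01989j   from Y*(Ω₁)=-0.00891 + 0.06567j, Y(Ω₂)=0.34487 + 0.30925j
  term(m=+0) = -0.02818 + 0.00000j   from Y*(Ω₁)=0.38718 + 0.00000j, Y(Ω₂)=-0.07279 + 0.00000j
  term(m=+1) = -0.02338 - 0.01989j   from Y*(Ω₁)=0.00891 + 0.06567j, Y(Ω₂)=-0.34487 + 0.30925j
  term(m=+2) = -0.02942 - 0.18138j   from Y*(Ω₁)=0.41681 - 0.11518j, Y(Ω₂)=0.04615 - 0.42242j
  term(m=+3) = 0.03734 - 0.06170j   from Y*(Ω₁)=-0.14745 - 0.34450j, Y(Ω₂)=0.11216 + 0.15639j
  term(m=+4) = 0.00854 - 0.00284j   from Y*(Ω₁)=-0.14636 + 0.08758j, Y(Ω₂)=-0.05152 - 0.01139j
  term(m=+5) = 0.00033 + 0.00013j   from Y*(Ω₁)=0.02663 + 0.03334j, Y(Ω₂)=0.00728 - 0.00410j
Σ over m = -0.04136 + 0.00000j; ×(4π/11) → -0.04725 + 0.00000j. Real part: -0.047247

-0.047247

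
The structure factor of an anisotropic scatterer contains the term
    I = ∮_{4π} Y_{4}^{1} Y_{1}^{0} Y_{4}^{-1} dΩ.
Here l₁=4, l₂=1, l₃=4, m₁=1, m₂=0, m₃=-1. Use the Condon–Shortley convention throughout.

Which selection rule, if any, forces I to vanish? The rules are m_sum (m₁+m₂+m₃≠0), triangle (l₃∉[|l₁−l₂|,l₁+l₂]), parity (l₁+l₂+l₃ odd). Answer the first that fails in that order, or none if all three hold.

parity

azimuthal sum: 1 + 0 − 1 = 0  ✓
3 ≤ 4 ≤ 5 (triangle on l)  ✓
L = 4 + 1 + 4 = 9 (odd)  ✗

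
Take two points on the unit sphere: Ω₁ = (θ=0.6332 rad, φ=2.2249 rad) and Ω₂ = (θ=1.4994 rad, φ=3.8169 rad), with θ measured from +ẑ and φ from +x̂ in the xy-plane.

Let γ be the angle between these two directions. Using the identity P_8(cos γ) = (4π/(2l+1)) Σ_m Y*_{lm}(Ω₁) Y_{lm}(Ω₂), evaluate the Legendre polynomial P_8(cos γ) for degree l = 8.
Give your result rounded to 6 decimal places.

0.253732

Expand P_8 via completeness: Σ_{m} conj(Y_{8,m}) at Ω₁ times Y_{8,m} at Ω₂ —
  term(m=-8) = (0.003856, -0.000660)   from Y*(Ω₁)=(0.003852, -0.006721), Y(Ω₂)=(0.321489, 0.389470)
  term(m=-7) = (0.000902, 0.006032)   from Y*(Ω₁)=(-0.041841, 0.005626), Y(Ω₂)=(-0.002133, -0.144455)
  term(m=-6) = (0.048008, -0.006141)   from Y*(Ω₁)=(0.100187, 0.099714), Y(Ω₂)=(0.210080, -0.270381)
  term(m=-5) = (0.005686, 0.053429)   from Y*(Ω₁)=(0.041257, -0.318227), Y(Ω₂)=(-0.162843, 0.038979)
  term(m=-4) = (0.139002, -0.011818)   from Y*(Ω₁)=(-0.414623, 0.240256), Y(Ω₂)=(-0.263343, -0.124094)
  term(m=-3) = (0.004234, 0.066476)   from Y*(Ω₁)=(0.347103, 0.143293), Y(Ω₂)=(0.077974, 0.159327)
  term(m=-2) = (-0.021188, 0.000899)   from Y*(Ω₁)=(0.020525, 0.076360), Y(Ω₂)=(-0.058577, 0.261725)
  term(m=-1) = (-0.001601, -0.075474)   from Y*(Ω₁)=(0.253195, -0.330239), Y(Ω₂)=(0.141594, -0.113407)
  term(m=+0) = (-0.014549, -0.000000)   from Y*(Ω₁)=(-0.055658, -0.000000), Y(Ω₂)=(0.261390, 0.000000)
  term(m=+1) = (-0.001601, 0.075474)   from Y*(Ω₁)=(-0.253195, -0.330239), Y(Ω₂)=(-0.141594, -0.113407)
  term(m=+2) = (-0.021188, -0.000899)   from Y*(Ω₁)=(0.020525, -0.076360), Y(Ω₂)=(-0.058577, -0.261725)
  term(m=+3) = (0.004234, -0.066476)   from Y*(Ω₁)=(-0.347103, 0.143293), Y(Ω₂)=(-0.077974, 0.159327)
  term(m=+4) = (0.139002, 0.011818)   from Y*(Ω₁)=(-0.414623, -0.240256), Y(Ω₂)=(-0.263343, 0.124094)
  term(m=+5) = (0.005686, -0.053429)   from Y*(Ω₁)=(-0.041257, -0.318227), Y(Ω₂)=(0.162843, 0.038979)
  term(m=+6) = (0.048008, 0.006141)   from Y*(Ω₁)=(0.100187, -0.099714), Y(Ω₂)=(0.210080, 0.270381)
  term(m=+7) = (0.000902, -0.006032)   from Y*(Ω₁)=(0.041841, 0.005626), Y(Ω₂)=(0.002133, -0.144455)
  term(m=+8) = (0.003856, 0.000660)   from Y*(Ω₁)=(0.003852, 0.006721), Y(Ω₂)=(0.321489, -0.389470)
Σ over m = (0.343252, 0.000000); ×(4π/17) → (0.253732, 0.000000). Real part: 0.253732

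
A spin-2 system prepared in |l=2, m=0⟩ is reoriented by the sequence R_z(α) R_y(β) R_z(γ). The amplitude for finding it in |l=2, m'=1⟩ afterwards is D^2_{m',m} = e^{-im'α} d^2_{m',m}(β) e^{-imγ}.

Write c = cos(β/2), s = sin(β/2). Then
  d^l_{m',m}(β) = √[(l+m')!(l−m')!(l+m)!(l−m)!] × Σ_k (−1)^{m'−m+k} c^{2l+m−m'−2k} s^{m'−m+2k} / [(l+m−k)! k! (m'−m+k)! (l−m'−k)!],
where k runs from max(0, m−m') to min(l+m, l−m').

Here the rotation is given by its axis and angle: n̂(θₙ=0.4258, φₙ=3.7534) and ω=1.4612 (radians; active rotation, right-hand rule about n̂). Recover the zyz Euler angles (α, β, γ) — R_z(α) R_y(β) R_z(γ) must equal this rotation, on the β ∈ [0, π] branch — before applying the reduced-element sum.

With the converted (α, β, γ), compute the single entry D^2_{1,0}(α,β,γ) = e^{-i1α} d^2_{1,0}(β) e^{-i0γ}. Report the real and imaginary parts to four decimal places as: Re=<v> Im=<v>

Re=0.5298 Im=0.1492

Axis–angle → zyz. n̂ = (sinθₙcosφₙ, sinθₙsinφₙ, cosθₙ) = (-0.338127, -0.237234, +0.910709), ω = 1.4612.
R = I cosω + sinω [n̂]ₓ + (1−cosω) n̂n̂ᵀ gives
  R = [+0.211202, -0.833803, -0.510065; +0.976686, +0.159501, +0.143678; -0.038443, -0.528518, +0.848051]
β = atan2(√(R₁₃²+R₂₃²), R₃₃) = 0.558500; α = atan2(R₂₃, R₁₃) mod 2π = 2.867021; γ = atan2(R₃₂, −R₃₁) mod 2π = 4.784999
D^2_{1,0}(2.8670,0.5585,4.7850) = e^{-i·1·2.8670}·d^2_{1,0}(0.5585)·e^{-i·0·4.7850}. Compute d first:
With c≡cos(β/2)=0.961262 and s≡sin(β/2)=0.275635, N=[6·1·2·2]^{1/2}=4.898979
The bounds max(0,m−m')=0 and min(l+m,l−m')=1 give 2 terms
  k=0: (−1)^1·4.8990/(2)·0.9613^3·0.2756^1 = -0.599702
  k=1: (−1)^2·4.8990/(2)·0.9613^1·0.2756^3 = +0.049308
d^2_{1,0}(0.5585) = -0.599702 +0.049308 = -0.550394
D = (-0.962541-0.271135i)·(-0.550394)·(+1.000000+0.000000i) = +0.529777+0.149231i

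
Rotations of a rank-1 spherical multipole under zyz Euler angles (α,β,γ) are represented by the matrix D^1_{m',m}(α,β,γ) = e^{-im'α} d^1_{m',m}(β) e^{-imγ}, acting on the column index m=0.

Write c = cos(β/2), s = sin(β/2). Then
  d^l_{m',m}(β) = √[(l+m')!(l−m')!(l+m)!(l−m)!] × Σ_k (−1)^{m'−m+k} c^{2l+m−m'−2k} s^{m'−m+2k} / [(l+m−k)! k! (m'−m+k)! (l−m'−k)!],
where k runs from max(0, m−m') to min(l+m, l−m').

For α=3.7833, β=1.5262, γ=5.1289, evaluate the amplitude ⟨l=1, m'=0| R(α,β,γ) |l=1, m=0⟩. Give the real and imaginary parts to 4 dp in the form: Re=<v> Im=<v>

Re=0.0446 Im=0.0000

First d^1_{0,0}(β=1.5262), then the phase factors e^{-i(0)α} and e^{-i(0)γ}:
With c≡cos(β/2)=0.722697 and s≡sin(β/2)=0.691165, N=[1·1·1·1]^{1/2}=1.000000
Admissible k: 0..1 (factorial args all ≥0)
  k=0: (−1)^0·1.0000/(1)·0.7227^2·0.6912^0 = +0.522291
  k=1: (−1)^1·1.0000/(1)·0.7227^0·0.6912^2 = -0.477709
d^1_{0,0}(1.5262) = +0.522291 -0.477709 = +0.044582
Phases: e^{-i·(0)·3.7833}=+1.000000+0.000000i, e^{-i·(0)·5.1289}=+1.000000+0.000000i ⇒ D=+0.044582+0.000000i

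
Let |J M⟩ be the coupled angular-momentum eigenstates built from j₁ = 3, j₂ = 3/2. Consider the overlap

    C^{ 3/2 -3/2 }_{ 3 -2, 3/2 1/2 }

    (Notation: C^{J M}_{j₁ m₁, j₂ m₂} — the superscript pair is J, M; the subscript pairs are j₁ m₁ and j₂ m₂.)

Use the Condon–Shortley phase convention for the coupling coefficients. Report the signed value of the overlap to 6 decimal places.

j₁+j₂−J=3  J+j₁−j₂=3  J−j₁+j₂=0  j₁+j₂+J+1=7
(j₁±m₁, j₂±m₂, J±M) = (1,5,2,1,0,3)
P² = 288/7
sum k=2..2:
  [2] +1/12 = 1/12
S = 1/12
C² = P²·S² = 2/7 ; C = +0.534522

+√(2/7) = +0.534522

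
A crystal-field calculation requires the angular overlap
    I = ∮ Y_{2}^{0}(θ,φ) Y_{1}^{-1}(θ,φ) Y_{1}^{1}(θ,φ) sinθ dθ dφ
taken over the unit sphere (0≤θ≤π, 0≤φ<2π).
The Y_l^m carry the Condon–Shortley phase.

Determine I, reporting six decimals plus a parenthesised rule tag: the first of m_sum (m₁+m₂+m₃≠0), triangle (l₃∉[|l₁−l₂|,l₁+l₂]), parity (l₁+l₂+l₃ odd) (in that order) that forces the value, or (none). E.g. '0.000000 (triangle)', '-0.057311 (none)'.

Rules hold: Σm=0, L=4 even, 1≤1≤3.
N = 5·3·3 = 45
Δ = 2!·2!·0!/5! = 1/30
Racah Σ t=1..1: t=1:−1/1 = -1/1
⇒ 3j(2 1 1; 0 0 0)² = 2/15, sgn +1
Racah Σ t=0..0: t=0:+1/4 = 1/4
⇒ 3j(2 1 1; 0 -1 1)² = 1/30, sgn +1
4πI² = N·(3j₀)²·(3jₘ)² = 1/5
I = +1·√(0.2/4π) = 0.12615663
No selection rule forces the value: the integral is nonzero (none).

0.126157 (none)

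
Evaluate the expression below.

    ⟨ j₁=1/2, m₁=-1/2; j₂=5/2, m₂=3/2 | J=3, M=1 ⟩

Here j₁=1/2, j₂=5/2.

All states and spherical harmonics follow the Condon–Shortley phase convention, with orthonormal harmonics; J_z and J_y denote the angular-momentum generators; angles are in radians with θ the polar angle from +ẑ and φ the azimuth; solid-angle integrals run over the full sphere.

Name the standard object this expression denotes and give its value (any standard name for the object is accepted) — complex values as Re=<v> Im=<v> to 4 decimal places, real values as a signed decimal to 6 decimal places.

This is a Clebsch–Gordan (vector-coupling) coefficient.
j₁+j₂−J=0  J+j₁−j₂=1  J−j₁+j₂=5  j₁+j₂+J+1=7
(j₁±m₁, j₂±m₂, J±M) = (0,1,4,1,4,2)
P² = 192
sum k=0..0:
  [0] +1/24 = 1/24
S = 1/24
C² = P²·S² = 1/3 ; C = +0.577350

Clebsch–Gordan coefficient, +√(1/3) ≈ +0.577350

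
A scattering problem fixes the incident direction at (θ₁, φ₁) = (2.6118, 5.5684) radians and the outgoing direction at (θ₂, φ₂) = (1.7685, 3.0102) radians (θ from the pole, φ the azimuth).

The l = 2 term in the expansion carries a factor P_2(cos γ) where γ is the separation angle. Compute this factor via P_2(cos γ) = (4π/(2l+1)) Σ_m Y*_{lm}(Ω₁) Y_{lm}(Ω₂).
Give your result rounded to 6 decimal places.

-0.410652

Expand P_2 via completeness: Σ_{m} conj(Y_{2,m}) at Ω₁ times Y_{2,m} at Ω₂ —
  [-2]  conj(Y_{2,-2})(Ω₁) = +0.013885-0.097666i ; Y_{2,-2}(Ω₂) = +0.358623+0.096472i ; Δ = +0.014402-0.033686i
  [-1]  conj(Y_{2,-1})(Ω₁) = -0.254431+0.220816i ; Y_{2,-1}(Ω₂) = +0.147504+0.019493i ; Δ = -0.041834+0.027612i
  [+0]  conj(Y_{2,0})(Ω₁) = +0.389146-0.000000i ; Y_{2,0}(Ω₂) = -0.278888+0.000000i ; Δ = -0.108528+0.000000i
  [+1]  conj(Y_{2,1})(Ω₁) = +0.254431+0.220816i ; Y_{2,1}(Ω₂) = -0.147504+0.019493i ; Δ = -0.041834-0.027612i
  [+2]  conj(Y_{2,2})(Ω₁) = +0.013885+0.097666i ; Y_{2,2}(Ω₂) = +0.358623-0.096472i ; Δ = +0.014402+0.033686i
Σ over m = -0.163393+0.000000i; ×(4π/5) → -0.410652+0.000000i. Real part: -0.410652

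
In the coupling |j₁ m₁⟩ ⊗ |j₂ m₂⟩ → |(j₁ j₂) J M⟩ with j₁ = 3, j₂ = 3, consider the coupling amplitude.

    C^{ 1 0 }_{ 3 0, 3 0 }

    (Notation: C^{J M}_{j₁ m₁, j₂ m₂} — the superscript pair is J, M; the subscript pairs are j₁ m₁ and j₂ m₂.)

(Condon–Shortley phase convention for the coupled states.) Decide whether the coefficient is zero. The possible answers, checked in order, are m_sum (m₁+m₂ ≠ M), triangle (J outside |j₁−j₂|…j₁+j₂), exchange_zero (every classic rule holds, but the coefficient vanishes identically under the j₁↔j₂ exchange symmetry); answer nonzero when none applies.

exchange_zero

m-sum: m₁+m₂ = 0+0 = 0, M = 0  ✓
triangle: |j₁−j₂| = 0 ≤ J = 1 ≤ j₁+j₂ = 6  ✓
exchange: j₁=j₂ and m₁=m₂, and (−1)^(j₁+j₂−J) = (−1)^5 = −1 forces ⟨j₁m₁;j₂m₂|JM⟩ = −⟨j₂m₂;j₁m₁|JM⟩ = −⟨j₁m₁;j₂m₂|JM⟩ ⇒ the coefficient vanishes identically
Racah sum check: Σ_k collapses to 0 ⇒ CG = 0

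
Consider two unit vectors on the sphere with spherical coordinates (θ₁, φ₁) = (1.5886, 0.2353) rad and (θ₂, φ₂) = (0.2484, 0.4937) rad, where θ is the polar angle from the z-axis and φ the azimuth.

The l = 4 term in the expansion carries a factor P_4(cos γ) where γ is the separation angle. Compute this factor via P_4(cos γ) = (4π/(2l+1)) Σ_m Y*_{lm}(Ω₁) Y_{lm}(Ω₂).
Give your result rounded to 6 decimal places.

0.203167

Addition theorem: P_4(cos γ) = (4π/9) Σ_m Y*_{lm}(Ω₁) Y_{lm}(Ω₂), m = −4…4:
  m=-4: Y*=0.26041 + 0.35746j  Y=-0.00064 - 0.00149j  product 0.00037 - 0.00061j
  m=-3: Y*=-0.01695 - 0.01445j  Y=0.00161 - 0.01796j  product -0.00029 + 0.00028j
  m=-2: Y*=-0.29740 - 0.15130j  Y=0.06212 - 0.09411j  product -0.03271 + 0.01859j
  m=-1: Y*=0.02455 + 0.00589j  Y=0.35510 - 0.19110j  product 0.00984 - 0.00260j
  m=+0: Y*=0.31635 + 0.00000j  Y=0.60405 + 0.00000j  product 0.19109 + 0.00000j
  m=+1: Y*=-0.02455 + 0.00589j  Y=-0.35510 - 0.19110j  product 0.00984 + 0.00260j
  m=+2: Y*=-0.29740 + 0.15130j  Y=0.06212 + 0.09411j  product -0.03271 - 0.01859j
  m=+3: Y*=0.01695 - 0.01445j  Y=-0.00161 - 0.01796j  product -0.00029 - 0.00028j
  m=+4: Y*=0.26041 - 0.35746j  Y=-0.00064 + 0.00149j  product 0.00037 + 0.00061j
Σ over m = 0.14551 - 0.00000j; ×(4π/9) → 0.20317 - 0.00000j. Real part: 0.203167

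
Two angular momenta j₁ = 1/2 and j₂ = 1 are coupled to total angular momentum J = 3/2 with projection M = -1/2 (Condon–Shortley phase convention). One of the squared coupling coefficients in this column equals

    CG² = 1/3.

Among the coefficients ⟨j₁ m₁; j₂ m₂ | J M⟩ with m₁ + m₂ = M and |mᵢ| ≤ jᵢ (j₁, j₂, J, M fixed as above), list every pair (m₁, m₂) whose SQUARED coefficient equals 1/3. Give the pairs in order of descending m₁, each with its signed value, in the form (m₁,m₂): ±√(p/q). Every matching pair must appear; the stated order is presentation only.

Admissible pairs with m₁+m₂ = M = -1/2: (-1/2,0), (1/2,-1)
  (m₁,m₂)=(1/2,-1): CG² = 1/3, CG = +√(1/3)   ← matches the target
  (m₁,m₂)=(-1/2,0): CG² = 2/3, CG = +√(2/3)
Pairs with CG² = 1/3: (1/2,-1): +√(1/3)

(1/2,-1): +√(1/3)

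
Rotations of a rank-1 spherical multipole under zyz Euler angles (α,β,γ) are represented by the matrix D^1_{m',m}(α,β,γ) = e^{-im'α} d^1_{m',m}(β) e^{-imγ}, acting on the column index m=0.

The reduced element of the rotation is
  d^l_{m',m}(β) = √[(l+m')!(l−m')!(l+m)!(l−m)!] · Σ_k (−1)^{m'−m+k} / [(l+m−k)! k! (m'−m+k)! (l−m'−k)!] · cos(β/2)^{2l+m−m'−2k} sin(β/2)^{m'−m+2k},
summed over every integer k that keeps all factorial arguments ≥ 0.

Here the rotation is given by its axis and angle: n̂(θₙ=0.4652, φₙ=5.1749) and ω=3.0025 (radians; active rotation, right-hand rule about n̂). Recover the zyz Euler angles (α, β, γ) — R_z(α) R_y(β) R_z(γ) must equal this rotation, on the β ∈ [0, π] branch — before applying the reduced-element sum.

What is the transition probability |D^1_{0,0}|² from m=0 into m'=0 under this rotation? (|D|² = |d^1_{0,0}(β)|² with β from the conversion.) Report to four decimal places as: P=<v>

Axis–angle → zyz. n̂ = (sinθₙcosφₙ, sinθₙsinφₙ, cosθₙ) = (+0.200165, -0.401469, +0.893732), ω = 3.0025.
R = I cosω + sinω [n̂]ₓ + (1−cosω) n̂n̂ᵀ gives
  R = [-0.910597, -0.283855, +0.300398; -0.036033, -0.669544, -0.741898; +0.411721, -0.686395, +0.599457]
β = atan2(√(R₁₃²+R₂₃²), R₃₃) = 0.927974; α = atan2(R₂₃, R₁₃) mod 2π = 5.097116; γ = atan2(R₃₂, −R₃₁) mod 2π = 4.172094
Split into d^1_{0,0}(β=0.9280) × two z-phases.
With c≡cos(β/2)=0.894275 and s≡sin(β/2)=0.447517, N=[1·1·1·1]^{1/2}=1.000000
k∈{0,1} keeps every argument non-negative
  k=0: (−1)^0·1.0000/(1)·0.8943^2·0.4475^0 = +0.799728
  k=1: (−1)^1·1.0000/(1)·0.8943^0·0.4475^2 = -0.200272
d^1_{0,0}(0.9280) = +0.799728 -0.200272 = +0.599457
|D^1_{0,0}|² = |d^1_{0,0}(β)|² = (+0.599457)² = 0.359349 (the z-rotation phases have unit modulus)

P=0.3593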